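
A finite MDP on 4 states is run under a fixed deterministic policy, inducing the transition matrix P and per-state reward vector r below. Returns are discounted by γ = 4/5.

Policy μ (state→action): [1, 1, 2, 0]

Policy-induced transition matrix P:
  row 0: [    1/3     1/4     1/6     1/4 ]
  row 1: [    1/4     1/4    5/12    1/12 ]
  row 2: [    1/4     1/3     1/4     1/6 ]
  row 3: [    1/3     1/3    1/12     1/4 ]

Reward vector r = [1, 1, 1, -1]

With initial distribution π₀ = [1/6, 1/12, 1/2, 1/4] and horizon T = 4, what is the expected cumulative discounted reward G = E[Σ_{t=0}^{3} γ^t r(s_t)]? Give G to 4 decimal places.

G = 1.7232

t=0: π = [0.1667, 0.0833, 0.5000, 0.2500], E[r] = 0.5000, γ^t·E[r] = 0.500000, running G = 0.500000
t=1: π = [0.2847, 0.3125, 0.2083, 0.1944], E[r] = 0.6111, γ^t·E[r] = 0.488889, running G = 0.988889
t=2: π = [0.2899, 0.2836, 0.2459, 0.1806], E[r] = 0.6389, γ^t·E[r] = 0.408889, running G = 1.397778
t=3: π = [0.2892, 0.2855, 0.2430, 0.1822], E[r] = 0.6355, γ^t·E[r] = 0.325383, running G = 1.723160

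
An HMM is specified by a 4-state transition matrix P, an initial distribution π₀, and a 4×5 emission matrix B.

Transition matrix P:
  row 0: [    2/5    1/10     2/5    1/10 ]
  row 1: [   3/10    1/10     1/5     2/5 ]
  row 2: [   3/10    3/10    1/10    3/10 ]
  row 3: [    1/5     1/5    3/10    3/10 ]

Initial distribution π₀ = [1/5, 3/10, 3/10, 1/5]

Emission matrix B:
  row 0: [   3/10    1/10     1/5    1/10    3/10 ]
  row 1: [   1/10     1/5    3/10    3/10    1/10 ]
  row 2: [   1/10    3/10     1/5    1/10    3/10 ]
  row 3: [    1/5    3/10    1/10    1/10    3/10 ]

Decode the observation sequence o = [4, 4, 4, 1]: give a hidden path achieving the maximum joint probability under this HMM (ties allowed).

path = [2, 0, 0, 2]

t=0: δ = [6.000e-02, 3.000e-02, 9.000e-02, 6.000e-02]  (obs o_0=4)
t=1: δ = [8.100e-03, 2.700e-03, 7.200e-03, 8.100e-03]  ψ = [2, 2, 0, 2]  (obs o_1=4)
t=2: δ = [9.720e-04, 2.160e-04, 9.720e-04, 7.290e-04]  ψ = [0, 2, 0, 3]  (obs o_2=4)
t=3: δ = [3.888e-05, 5.832e-05, 1.166e-04, 8.748e-05]  ψ = [0, 2, 0, 2]  (obs o_3=1)
backtrack: best end state = 2; path = [2, 0, 0, 2]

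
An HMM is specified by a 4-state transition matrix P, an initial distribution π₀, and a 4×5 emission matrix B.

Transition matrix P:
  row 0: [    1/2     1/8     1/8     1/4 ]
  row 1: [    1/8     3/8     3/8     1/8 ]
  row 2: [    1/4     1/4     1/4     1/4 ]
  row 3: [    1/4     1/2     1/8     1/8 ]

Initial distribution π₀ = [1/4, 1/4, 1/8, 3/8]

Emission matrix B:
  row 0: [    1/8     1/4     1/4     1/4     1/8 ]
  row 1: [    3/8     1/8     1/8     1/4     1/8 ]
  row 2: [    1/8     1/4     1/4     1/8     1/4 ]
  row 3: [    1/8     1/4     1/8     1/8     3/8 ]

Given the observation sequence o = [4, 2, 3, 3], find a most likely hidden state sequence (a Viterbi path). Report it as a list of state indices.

t=0: δ = [3.125e-02, 3.125e-02, 3.125e-02, 1.406e-01]  (obs o_0=4)
t=1: δ = [8.789e-03, 8.789e-03, 4.395e-03, 2.197e-03]  ψ = [3, 3, 3, 3]  (obs o_1=2)
t=2: δ = [1.099e-03, 8.240e-04, 4.120e-04, 2.747e-04]  ψ = [0, 1, 1, 0]  (obs o_2=3)
t=3: δ = [1.373e-04, 7.725e-05, 3.862e-05, 3.433e-05]  ψ = [0, 1, 1, 0]  (obs o_3=3)
backtrack: best end state = 0; path = [3, 0, 0, 0]

path = [3, 0, 0, 0]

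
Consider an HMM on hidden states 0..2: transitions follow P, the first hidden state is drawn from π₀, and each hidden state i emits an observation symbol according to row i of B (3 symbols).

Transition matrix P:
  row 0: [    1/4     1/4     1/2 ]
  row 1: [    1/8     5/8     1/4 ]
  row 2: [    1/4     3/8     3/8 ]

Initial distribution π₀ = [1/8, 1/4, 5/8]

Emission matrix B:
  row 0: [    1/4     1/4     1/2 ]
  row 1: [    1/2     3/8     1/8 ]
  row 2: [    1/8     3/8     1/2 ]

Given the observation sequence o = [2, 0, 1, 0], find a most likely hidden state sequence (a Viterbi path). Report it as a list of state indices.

path = [2, 1, 1, 1]

t=0: δ = [6.250e-02, 3.125e-02, 3.125e-01]  (obs o_0=2)
t=1: δ = [1.953e-02, 5.859e-02, 1.465e-02]  ψ = [2, 2, 2]  (obs o_1=0)
t=2: δ = [1.831e-03, 1.373e-02, 5.493e-03]  ψ = [1, 1, 1]  (obs o_2=1)
t=3: δ = [4.292e-04, 4.292e-03, 4.292e-04]  ψ = [1, 1, 1]  (obs o_3=0)
backtrack: best end state = 1; path = [2, 1, 1, 1]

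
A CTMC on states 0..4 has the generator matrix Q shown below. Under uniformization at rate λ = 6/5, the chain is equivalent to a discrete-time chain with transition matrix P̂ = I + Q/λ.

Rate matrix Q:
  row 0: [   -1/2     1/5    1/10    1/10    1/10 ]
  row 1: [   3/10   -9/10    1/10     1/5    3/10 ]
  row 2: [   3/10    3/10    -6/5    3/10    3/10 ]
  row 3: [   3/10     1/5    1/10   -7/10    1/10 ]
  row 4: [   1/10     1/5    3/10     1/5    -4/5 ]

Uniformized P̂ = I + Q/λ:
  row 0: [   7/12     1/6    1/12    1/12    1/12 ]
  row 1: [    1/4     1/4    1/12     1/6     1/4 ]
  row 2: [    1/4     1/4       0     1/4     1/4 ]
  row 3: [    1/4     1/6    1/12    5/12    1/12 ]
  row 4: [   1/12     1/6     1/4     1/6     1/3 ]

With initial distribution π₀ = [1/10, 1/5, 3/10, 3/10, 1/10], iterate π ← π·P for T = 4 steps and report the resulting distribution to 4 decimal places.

t=0: π = [0.1000, 0.2000, 0.3000, 0.3000, 0.1000]
t=1: π = [0.2667, 0.2083, 0.0750, 0.2583, 0.1917]
t=2: π = [0.3069, 0.1903, 0.1090, 0.2153, 0.1785]
t=3: π = [0.3226, 0.1916, 0.1040, 0.2040, 0.1778]
t=4: π = [0.3279, 0.1913, 0.1043, 0.1995, 0.1771]

π = [0.3279, 0.1913, 0.1043, 0.1995, 0.1771]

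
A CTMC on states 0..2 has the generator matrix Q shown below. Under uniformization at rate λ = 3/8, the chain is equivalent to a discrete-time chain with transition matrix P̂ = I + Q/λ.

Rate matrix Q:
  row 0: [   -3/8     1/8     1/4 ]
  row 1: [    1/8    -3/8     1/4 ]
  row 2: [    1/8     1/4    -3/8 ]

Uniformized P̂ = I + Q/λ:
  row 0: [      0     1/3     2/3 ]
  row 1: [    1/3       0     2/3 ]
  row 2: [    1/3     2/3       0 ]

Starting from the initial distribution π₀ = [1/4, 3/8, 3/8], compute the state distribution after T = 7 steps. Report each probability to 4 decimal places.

π = [0.2500, 0.3485, 0.4015]

t=0: π = [0.2500, 0.3750, 0.3750]
t=1: π = [0.2500, 0.3333, 0.4167]
t=2: π = [0.2500, 0.3611, 0.3889]
t=3: π = [0.2500, 0.3426, 0.4074]
t=4: π = [0.2500, 0.3549, 0.3951]
t=5: π = [0.2500, 0.3467, 0.4033]
t=6: π = [0.2500, 0.3522, 0.3978]
t=7: π = [0.2500, 0.3485, 0.4015]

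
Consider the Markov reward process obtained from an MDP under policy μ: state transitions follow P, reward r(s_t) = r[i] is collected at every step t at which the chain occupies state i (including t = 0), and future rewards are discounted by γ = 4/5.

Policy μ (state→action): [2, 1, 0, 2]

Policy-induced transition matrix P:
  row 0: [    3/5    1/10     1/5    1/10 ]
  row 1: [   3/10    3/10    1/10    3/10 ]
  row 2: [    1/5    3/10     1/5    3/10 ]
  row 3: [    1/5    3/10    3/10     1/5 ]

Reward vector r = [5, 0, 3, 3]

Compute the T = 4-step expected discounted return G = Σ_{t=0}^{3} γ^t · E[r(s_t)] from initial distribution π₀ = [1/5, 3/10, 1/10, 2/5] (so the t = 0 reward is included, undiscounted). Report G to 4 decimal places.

t=0: π = [0.2000, 0.3000, 0.1000, 0.4000], E[r] = 2.5000, γ^t·E[r] = 2.500000, running G = 2.500000
t=1: π = [0.3100, 0.2600, 0.2100, 0.2200], E[r] = 2.8400, γ^t·E[r] = 2.272000, running G = 4.772000
t=2: π = [0.3500, 0.2380, 0.1960, 0.2160], E[r] = 2.9860, γ^t·E[r] = 1.911040, running G = 6.683040
t=3: π = [0.3638, 0.2300, 0.1978, 0.2084], E[r] = 3.0376, γ^t·E[r] = 1.555251, running G = 8.238291

G = 8.2383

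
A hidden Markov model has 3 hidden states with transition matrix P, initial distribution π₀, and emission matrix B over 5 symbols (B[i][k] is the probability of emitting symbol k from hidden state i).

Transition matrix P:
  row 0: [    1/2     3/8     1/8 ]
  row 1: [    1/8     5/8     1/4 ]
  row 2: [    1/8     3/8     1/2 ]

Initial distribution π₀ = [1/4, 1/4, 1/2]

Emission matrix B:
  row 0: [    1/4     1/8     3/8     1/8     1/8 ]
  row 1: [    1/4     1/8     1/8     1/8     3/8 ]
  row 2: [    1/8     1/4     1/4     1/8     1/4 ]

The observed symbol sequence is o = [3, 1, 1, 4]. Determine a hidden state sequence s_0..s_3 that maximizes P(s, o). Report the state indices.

t=0: δ = [3.125e-02, 3.125e-02, 6.250e-02]  (obs o_0=3)
t=1: δ = [1.953e-03, 2.930e-03, 7.812e-03]  ψ = [0, 2, 2]  (obs o_1=1)
t=2: δ = [1.221e-04, 3.662e-04, 9.766e-04]  ψ = [0, 2, 2]  (obs o_2=1)
t=3: δ = [1.526e-05, 1.373e-04, 1.221e-04]  ψ = [2, 2, 2]  (obs o_3=4)
backtrack: best end state = 1; path = [2, 2, 2, 1]

path = [2, 2, 2, 1]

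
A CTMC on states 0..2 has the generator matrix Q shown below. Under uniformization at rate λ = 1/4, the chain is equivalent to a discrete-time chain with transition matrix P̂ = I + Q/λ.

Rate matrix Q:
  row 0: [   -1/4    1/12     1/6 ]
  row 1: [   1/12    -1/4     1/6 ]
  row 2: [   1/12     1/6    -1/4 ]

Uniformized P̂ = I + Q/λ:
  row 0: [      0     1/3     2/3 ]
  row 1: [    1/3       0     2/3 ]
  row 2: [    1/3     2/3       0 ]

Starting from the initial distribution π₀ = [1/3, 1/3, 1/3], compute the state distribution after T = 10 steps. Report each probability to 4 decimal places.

π = [0.2500, 0.3512, 0.3988]

t=0: π = [0.3333, 0.3333, 0.3333]
t=1: π = [0.2222, 0.3333, 0.4444]
t=2: π = [0.2593, 0.3704, 0.3704]
t=3: π = [0.2469, 0.3333, 0.4198]
t=4: π = [0.2510, 0.3621, 0.3868]
t=5: π = [0.2497, 0.3416, 0.4088]
t=6: π = [0.2501, 0.3557, 0.3941]
t=7: π = [0.2500, 0.3461, 0.4039]
t=8: π = [0.2500, 0.3526, 0.3974]
t=9: π = [0.2500, 0.3483, 0.4017]
t=10: π = [0.2500, 0.3512, 0.3988]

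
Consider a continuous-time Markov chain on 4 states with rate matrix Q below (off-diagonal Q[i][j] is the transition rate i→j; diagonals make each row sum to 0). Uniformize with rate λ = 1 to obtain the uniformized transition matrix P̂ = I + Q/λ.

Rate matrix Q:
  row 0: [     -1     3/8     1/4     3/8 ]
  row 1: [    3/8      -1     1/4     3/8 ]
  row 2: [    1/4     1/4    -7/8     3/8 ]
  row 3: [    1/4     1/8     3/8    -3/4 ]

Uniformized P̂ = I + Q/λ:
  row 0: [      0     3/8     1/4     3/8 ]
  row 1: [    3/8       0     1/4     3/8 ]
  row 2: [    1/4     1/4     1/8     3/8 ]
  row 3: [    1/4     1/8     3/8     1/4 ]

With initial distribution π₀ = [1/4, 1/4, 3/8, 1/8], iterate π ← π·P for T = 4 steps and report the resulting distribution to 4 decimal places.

π = [0.2195, 0.1877, 0.2595, 0.3333]

t=0: π = [0.2500, 0.2500, 0.3750, 0.1250]
t=1: π = [0.2188, 0.2031, 0.2188, 0.3594]
t=2: π = [0.2207, 0.1816, 0.2676, 0.3301]
t=3: π = [0.2175, 0.1909, 0.2578, 0.3337]
t=4: π = [0.2195, 0.1877, 0.2595, 0.3333]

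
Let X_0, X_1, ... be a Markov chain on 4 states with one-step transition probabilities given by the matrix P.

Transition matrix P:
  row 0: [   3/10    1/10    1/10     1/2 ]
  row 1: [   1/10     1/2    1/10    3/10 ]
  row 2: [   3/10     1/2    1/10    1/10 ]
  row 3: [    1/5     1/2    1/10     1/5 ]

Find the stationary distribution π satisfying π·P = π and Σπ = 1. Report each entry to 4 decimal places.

Balance equations π_j = Σ_i π_i·P[i][j]:
  π_0 = 3/10·π_0 + 1/10·π_1 + 3/10·π_2 + 1/5·π_3
  π_1 = 1/10·π_0 + 1/2·π_1 + 1/2·π_2 + 1/2·π_3
  π_2 = 1/10·π_0 + 1/10·π_1 + 1/10·π_2 + 1/10·π_3
  normalize: π_0 + π_1 + π_2 + π_3 = 1
Solving the linear system gives exactly π = [8/43, 183/430, 1/10, 62/215].

π = [0.1860, 0.4256, 0.1000, 0.2884]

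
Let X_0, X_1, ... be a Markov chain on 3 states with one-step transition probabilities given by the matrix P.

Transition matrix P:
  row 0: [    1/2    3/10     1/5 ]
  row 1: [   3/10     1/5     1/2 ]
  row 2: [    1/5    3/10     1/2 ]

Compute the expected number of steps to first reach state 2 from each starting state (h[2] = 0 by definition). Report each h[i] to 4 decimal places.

h = [3.5484, 2.5806, 0.0000]

First-step conditioning: h[2] = 0; for i ≠ 2, h[i] = 1 + Σ_k P[i][k]·h[k].
  h[0] = 1 + 1/2·h[0] + 3/10·h[1]
  h[1] = 1 + 3/10·h[0] + 1/5·h[1]
Solving the 2×2 linear system over states ≠ 2 gives exactly h = [110/31, 80/31, 0] (h[2] = 0 is the target).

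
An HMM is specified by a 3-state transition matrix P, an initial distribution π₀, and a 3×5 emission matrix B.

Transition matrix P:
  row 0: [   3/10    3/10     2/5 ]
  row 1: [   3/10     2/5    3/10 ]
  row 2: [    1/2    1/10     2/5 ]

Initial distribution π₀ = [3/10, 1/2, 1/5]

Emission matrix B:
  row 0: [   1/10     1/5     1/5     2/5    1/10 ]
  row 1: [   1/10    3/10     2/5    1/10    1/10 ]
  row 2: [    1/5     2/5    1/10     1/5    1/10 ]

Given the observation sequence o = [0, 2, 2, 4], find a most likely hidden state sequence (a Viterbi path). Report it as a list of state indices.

t=0: δ = [3.000e-02, 5.000e-02, 4.000e-02]  (obs o_0=0)
t=1: δ = [4.000e-03, 8.000e-03, 1.600e-03]  ψ = [2, 1, 2]  (obs o_1=2)
t=2: δ = [4.800e-04, 1.280e-03, 2.400e-04]  ψ = [1, 1, 1]  (obs o_2=2)
t=3: δ = [3.840e-05, 5.120e-05, 3.840e-05]  ψ = [1, 1, 1]  (obs o_3=4)
backtrack: best end state = 1; path = [1, 1, 1, 1]

path = [1, 1, 1, 1]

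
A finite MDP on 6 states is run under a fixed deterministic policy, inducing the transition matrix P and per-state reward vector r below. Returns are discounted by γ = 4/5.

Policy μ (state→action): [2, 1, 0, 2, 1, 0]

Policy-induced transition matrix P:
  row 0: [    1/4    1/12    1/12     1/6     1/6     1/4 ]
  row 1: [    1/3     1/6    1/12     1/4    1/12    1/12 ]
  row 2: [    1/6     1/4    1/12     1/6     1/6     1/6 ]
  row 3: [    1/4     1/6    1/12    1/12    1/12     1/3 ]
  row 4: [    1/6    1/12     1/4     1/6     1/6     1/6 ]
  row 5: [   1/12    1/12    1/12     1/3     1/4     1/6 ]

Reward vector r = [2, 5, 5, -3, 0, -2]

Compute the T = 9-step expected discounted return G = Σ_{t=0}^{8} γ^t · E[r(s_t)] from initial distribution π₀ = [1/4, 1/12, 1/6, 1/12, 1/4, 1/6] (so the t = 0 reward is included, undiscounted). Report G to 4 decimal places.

G = 3.2389

t=0: π = [0.2500, 0.0833, 0.1667, 0.0833, 0.2500, 0.1667], E[r] = 1.1667, γ^t·E[r] = 1.166667, running G = 1.166667
t=1: π = [0.1944, 0.1250, 0.1250, 0.1944, 0.1667, 0.1944], E[r] = 0.6667, γ^t·E[r] = 0.533333, running G = 1.700000
t=2: π = [0.2037, 0.1308, 0.1111, 0.1933, 0.1563, 0.2049], E[r] = 0.6273, γ^t·E[r] = 0.401481, running G = 2.101481
t=3: π = [0.2045, 0.1289, 0.1094, 0.1956, 0.1567, 0.2050], E[r] = 0.6034, γ^t·E[r] = 0.308938, running G = 2.410420
t=4: π = [0.2044, 0.1286, 0.1095, 0.1953, 0.1567, 0.2056], E[r] = 0.6022, γ^t·E[r] = 0.246644, running G = 2.657063
t=5: π = [0.2043, 0.1286, 0.1095, 0.1954, 0.1568, 0.2055], E[r] = 0.6015, γ^t·E[r] = 0.197085, running G = 2.854149
t=6: π = [0.2043, 0.1286, 0.1095, 0.1954, 0.1568, 0.2055], E[r] = 0.6016, γ^t·E[r] = 0.157704, running G = 3.011853
t=7: π = [0.2043, 0.1286, 0.1095, 0.1954, 0.1568, 0.2055], E[r] = 0.6016, γ^t·E[r] = 0.126162, running G = 3.138015
t=8: π = [0.2043, 0.1286, 0.1095, 0.1954, 0.1568, 0.2055], E[r] = 0.6016, γ^t·E[r] = 0.100931, running G = 3.238946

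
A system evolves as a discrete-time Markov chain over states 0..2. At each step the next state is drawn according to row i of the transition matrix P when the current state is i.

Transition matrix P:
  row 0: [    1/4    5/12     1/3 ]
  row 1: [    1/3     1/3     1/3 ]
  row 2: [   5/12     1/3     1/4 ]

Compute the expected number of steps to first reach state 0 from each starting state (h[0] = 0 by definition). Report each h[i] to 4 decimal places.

First-step conditioning: h[0] = 0; for i ≠ 0, h[i] = 1 + Σ_k P[i][k]·h[k].
  h[1] = 1 + 1/3·h[1] + 1/3·h[2]
  h[2] = 1 + 1/3·h[1] + 1/4·h[2]
Solving the 2×2 linear system over states ≠ 0 gives exactly h = [0, 39/14, 18/7] (h[0] = 0 is the target).

h = [0.0000, 2.7857, 2.5714]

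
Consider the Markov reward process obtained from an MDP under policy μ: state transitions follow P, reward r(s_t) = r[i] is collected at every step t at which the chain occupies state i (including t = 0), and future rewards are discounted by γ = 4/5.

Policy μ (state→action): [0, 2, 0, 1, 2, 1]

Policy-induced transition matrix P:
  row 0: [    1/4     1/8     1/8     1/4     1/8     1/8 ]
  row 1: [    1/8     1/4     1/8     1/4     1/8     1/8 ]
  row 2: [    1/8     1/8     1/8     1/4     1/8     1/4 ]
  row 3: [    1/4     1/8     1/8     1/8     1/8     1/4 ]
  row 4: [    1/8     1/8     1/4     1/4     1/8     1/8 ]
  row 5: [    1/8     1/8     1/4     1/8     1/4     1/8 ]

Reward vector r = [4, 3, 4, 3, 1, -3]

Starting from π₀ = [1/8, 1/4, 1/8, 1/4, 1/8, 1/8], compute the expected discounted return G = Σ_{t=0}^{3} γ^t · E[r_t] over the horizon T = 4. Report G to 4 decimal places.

G = 6.1910

t=0: π = [0.1250, 0.2500, 0.1250, 0.2500, 0.1250, 0.1250], E[r] = 2.2500, γ^t·E[r] = 2.250000, running G = 2.250000
t=1: π = [0.1719, 0.1563, 0.1563, 0.2031, 0.1406, 0.1719], E[r] = 2.0156, γ^t·E[r] = 1.612500, running G = 3.862500
t=2: π = [0.1719, 0.1445, 0.1641, 0.2031, 0.1465, 0.1699], E[r] = 2.0234, γ^t·E[r] = 1.295000, running G = 5.157500
t=3: π = [0.1719, 0.1431, 0.1646, 0.2034, 0.1462, 0.1709], E[r] = 2.0186, γ^t·E[r] = 1.033500, running G = 6.191000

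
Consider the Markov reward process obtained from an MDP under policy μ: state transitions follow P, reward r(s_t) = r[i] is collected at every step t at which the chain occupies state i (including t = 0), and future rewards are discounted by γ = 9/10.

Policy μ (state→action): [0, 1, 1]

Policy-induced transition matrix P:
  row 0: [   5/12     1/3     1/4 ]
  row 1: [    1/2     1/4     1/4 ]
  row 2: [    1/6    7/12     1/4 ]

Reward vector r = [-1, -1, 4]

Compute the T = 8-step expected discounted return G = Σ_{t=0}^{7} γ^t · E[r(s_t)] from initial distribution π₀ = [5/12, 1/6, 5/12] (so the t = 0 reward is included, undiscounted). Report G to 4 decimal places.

t=0: π = [0.4167, 0.1667, 0.4167], E[r] = 1.0833, γ^t·E[r] = 1.083333, running G = 1.083333
t=1: π = [0.3264, 0.4236, 0.2500], E[r] = 0.2500, γ^t·E[r] = 0.225000, running G = 1.308333
t=2: π = [0.3895, 0.3605, 0.2500], E[r] = 0.2500, γ^t·E[r] = 0.202500, running G = 1.510833
t=3: π = [0.3842, 0.3658, 0.2500], E[r] = 0.2500, γ^t·E[r] = 0.182250, running G = 1.693083
t=4: π = [0.3846, 0.3654, 0.2500], E[r] = 0.2500, γ^t·E[r] = 0.164025, running G = 1.857108
t=5: π = [0.3846, 0.3654, 0.2500], E[r] = 0.2500, γ^t·E[r] = 0.147623, running G = 2.004731
t=6: π = [0.3846, 0.3654, 0.2500], E[r] = 0.2500, γ^t·E[r] = 0.132860, running G = 2.137591
t=7: π = [0.3846, 0.3654, 0.2500], E[r] = 0.2500, γ^t·E[r] = 0.119574, running G = 2.257165

G = 2.2572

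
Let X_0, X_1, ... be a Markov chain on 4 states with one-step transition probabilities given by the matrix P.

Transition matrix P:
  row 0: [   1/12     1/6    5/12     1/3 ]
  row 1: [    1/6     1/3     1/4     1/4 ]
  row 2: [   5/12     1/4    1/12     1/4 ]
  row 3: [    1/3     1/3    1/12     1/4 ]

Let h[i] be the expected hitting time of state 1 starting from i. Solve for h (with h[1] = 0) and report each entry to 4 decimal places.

First-step conditioning: h[1] = 0; for i ≠ 1, h[i] = 1 + Σ_k P[i][k]·h[k].
  h[0] = 1 + 1/12·h[0] + 5/12·h[2] + 1/3·h[3]
  h[2] = 1 + 5/12·h[0] + 1/12·h[2] + 1/4·h[3]
  h[3] = 1 + 1/3·h[0] + 1/12·h[2] + 1/4·h[3]
Solving the 3×3 linear system over states ≠ 1 gives exactly h = [2448/575, 0, 2316/575, 2112/575] (h[1] = 0 is the target).

h = [4.2574, 0.0000, 4.0278, 3.6730]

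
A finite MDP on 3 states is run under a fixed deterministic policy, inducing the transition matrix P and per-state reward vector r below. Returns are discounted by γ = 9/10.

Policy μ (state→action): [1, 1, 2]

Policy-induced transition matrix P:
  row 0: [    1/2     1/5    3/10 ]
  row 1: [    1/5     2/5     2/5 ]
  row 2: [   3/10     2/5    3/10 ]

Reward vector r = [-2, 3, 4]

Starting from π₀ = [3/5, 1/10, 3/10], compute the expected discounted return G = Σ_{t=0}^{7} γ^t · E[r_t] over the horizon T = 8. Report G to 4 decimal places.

G = 7.6427

t=0: π = [0.6000, 0.1000, 0.3000], E[r] = 0.3000, γ^t·E[r] = 0.300000, running G = 0.300000
t=1: π = [0.4100, 0.2800, 0.3100], E[r] = 1.2600, γ^t·E[r] = 1.134000, running G = 1.434000
t=2: π = [0.3540, 0.3180, 0.3280], E[r] = 1.5580, γ^t·E[r] = 1.261980, running G = 2.695980
t=3: π = [0.3390, 0.3292, 0.3318], E[r] = 1.6368, γ^t·E[r] = 1.193227, running G = 3.889207
t=4: π = [0.3349, 0.3322, 0.3329], E[r] = 1.6585, γ^t·E[r] = 1.088155, running G = 4.977362
t=5: π = [0.3338, 0.3330, 0.3332], E[r] = 1.6644, γ^t·E[r] = 0.982835, running G = 5.960197
t=6: π = [0.3334, 0.3332, 0.3333], E[r] = 1.6661, γ^t·E[r] = 0.885412, running G = 6.845609
t=7: π = [0.3334, 0.3333, 0.3333], E[r] = 1.6665, γ^t·E[r] = 0.797082, running G = 7.642691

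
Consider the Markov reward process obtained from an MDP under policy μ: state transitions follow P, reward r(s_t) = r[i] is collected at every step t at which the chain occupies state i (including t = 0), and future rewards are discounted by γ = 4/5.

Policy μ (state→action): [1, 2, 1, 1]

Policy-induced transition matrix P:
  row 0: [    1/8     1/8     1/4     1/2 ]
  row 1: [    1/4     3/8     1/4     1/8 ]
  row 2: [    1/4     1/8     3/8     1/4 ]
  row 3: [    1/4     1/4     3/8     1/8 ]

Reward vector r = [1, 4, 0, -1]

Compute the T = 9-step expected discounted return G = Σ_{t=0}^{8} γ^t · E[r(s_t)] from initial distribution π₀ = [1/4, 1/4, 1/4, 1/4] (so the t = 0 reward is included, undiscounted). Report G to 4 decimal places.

t=0: π = [0.2500, 0.2500, 0.2500, 0.2500], E[r] = 1.0000, γ^t·E[r] = 1.000000, running G = 1.000000
t=1: π = [0.2188, 0.2188, 0.3125, 0.2500], E[r] = 0.8438, γ^t·E[r] = 0.675000, running G = 1.675000
t=2: π = [0.2227, 0.2109, 0.3203, 0.2461], E[r] = 0.8203, γ^t·E[r] = 0.525000, running G = 2.200000
t=3: π = [0.2222, 0.2085, 0.3208, 0.2485], E[r] = 0.8076, γ^t·E[r] = 0.413500, running G = 2.613500
t=4: π = [0.2222, 0.2082, 0.3212, 0.2484], E[r] = 0.8066, γ^t·E[r] = 0.330375, running G = 2.943875
t=5: π = [0.2222, 0.2081, 0.3212, 0.2485], E[r] = 0.8061, γ^t·E[r] = 0.264155, running G = 3.208030
t=6: π = [0.2222, 0.2081, 0.3212, 0.2485], E[r] = 0.8061, γ^t·E[r] = 0.211309, running G = 3.419339
t=7: π = [0.2222, 0.2081, 0.3212, 0.2485], E[r] = 0.8061, γ^t·E[r] = 0.169044, running G = 3.588383
t=8: π = [0.2222, 0.2081, 0.3212, 0.2485], E[r] = 0.8061, γ^t·E[r] = 0.135235, running G = 3.723618

G = 3.7236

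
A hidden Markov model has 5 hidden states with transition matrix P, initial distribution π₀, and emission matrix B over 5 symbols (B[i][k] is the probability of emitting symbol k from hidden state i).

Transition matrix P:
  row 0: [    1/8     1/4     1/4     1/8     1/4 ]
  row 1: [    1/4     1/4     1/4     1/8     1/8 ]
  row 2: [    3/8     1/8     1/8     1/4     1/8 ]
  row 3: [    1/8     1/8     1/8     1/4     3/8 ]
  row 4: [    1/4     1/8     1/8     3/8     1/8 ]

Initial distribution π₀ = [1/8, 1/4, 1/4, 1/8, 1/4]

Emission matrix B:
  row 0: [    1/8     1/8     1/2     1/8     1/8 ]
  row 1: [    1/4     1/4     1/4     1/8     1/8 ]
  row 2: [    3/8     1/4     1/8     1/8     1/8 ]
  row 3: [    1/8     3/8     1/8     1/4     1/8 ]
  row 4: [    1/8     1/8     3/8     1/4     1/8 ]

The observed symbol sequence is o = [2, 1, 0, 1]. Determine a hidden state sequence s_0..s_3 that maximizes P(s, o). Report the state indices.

t=0: δ = [6.250e-02, 6.250e-02, 3.125e-02, 1.562e-02, 9.375e-02]  (obs o_0=2)
t=1: δ = [2.930e-03, 3.906e-03, 3.906e-03, 1.318e-02, 1.953e-03]  ψ = [4, 0, 0, 4, 0]  (obs o_1=1)
t=2: δ = [2.060e-04, 4.120e-04, 6.180e-04, 4.120e-04, 6.180e-04]  ψ = [3, 3, 3, 3, 3]  (obs o_2=0)
t=3: δ = [2.897e-05, 2.575e-05, 2.575e-05, 8.690e-05, 1.931e-05]  ψ = [2, 1, 1, 4, 3]  (obs o_3=1)
backtrack: best end state = 3; path = [4, 3, 4, 3]

path = [4, 3, 4, 3]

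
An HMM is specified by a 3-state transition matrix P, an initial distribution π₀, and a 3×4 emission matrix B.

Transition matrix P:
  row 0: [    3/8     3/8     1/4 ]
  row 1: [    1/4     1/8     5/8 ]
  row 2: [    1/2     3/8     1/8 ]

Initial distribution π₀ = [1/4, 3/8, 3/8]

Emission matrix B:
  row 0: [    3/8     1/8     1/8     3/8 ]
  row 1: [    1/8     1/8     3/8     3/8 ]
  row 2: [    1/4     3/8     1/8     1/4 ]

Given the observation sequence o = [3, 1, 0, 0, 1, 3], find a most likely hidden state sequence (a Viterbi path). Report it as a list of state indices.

t=0: δ = [9.375e-02, 1.406e-01, 9.375e-02]  (obs o_0=3)
t=1: δ = [5.859e-03, 4.395e-03, 3.296e-02]  ψ = [2, 0, 1]  (obs o_1=1)
t=2: δ = [6.180e-03, 1.545e-03, 1.030e-03]  ψ = [2, 2, 2]  (obs o_2=0)
t=3: δ = [8.690e-04, 2.897e-04, 3.862e-04]  ψ = [0, 0, 0]  (obs o_3=0)
t=4: δ = [4.074e-05, 4.074e-05, 8.147e-05]  ψ = [0, 0, 0]  (obs o_4=1)
t=5: δ = [1.528e-05, 1.146e-05, 6.365e-06]  ψ = [2, 2, 1]  (obs o_5=3)
backtrack: best end state = 0; path = [1, 2, 0, 0, 2, 0]

path = [1, 2, 0, 0, 2, 0]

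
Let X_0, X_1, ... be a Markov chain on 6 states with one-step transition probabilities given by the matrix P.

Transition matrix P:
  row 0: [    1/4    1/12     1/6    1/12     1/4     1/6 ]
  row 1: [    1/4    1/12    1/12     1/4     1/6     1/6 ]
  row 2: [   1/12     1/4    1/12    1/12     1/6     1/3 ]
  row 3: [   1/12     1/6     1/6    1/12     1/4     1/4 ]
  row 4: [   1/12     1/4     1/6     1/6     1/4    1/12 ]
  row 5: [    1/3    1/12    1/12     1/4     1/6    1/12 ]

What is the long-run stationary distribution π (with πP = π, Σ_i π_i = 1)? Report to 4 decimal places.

π = [0.1814, 0.1531, 0.1290, 0.1548, 0.2124, 0.1693]

Balance equations π_j = Σ_i π_i·P[i][j]:
  π_0 = 1/4·π_0 + 1/4·π_1 + 1/12·π_2 + 1/12·π_3 + 1/12·π_4 + 1/3·π_5
  π_1 = 1/12·π_0 + 1/12·π_1 + 1/4·π_2 + 1/6·π_3 + 1/4·π_4 + 1/12·π_5
  π_2 = 1/6·π_0 + 1/12·π_1 + 1/12·π_2 + 1/6·π_3 + 1/6·π_4 + 1/12·π_5
  π_3 = 1/12·π_0 + 1/4·π_1 + 1/12·π_2 + 1/12·π_3 + 1/6·π_4 + 1/4·π_5
  π_4 = 1/4·π_0 + 1/6·π_1 + 1/6·π_2 + 1/4·π_3 + 1/4·π_4 + 1/6·π_5
  normalize: π_0 + π_1 + π_2 + π_3 + π_4 + π_5 = 1
Solving the linear system gives exactly π = [13322/73437, 44983/293748, 37907/293748, 7577/48958, 31193/146874, 8287/48958].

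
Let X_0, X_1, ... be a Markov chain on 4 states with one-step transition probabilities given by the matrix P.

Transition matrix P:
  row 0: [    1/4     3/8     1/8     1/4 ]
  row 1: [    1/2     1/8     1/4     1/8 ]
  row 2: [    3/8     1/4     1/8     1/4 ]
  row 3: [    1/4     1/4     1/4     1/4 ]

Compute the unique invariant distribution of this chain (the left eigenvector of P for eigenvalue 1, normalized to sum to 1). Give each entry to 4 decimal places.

Balance equations π_j = Σ_i π_i·P[i][j]:
  π_0 = 1/4·π_0 + 1/2·π_1 + 3/8·π_2 + 1/4·π_3
  π_1 = 3/8·π_0 + 1/8·π_1 + 1/4·π_2 + 1/4·π_3
  π_2 = 1/8·π_0 + 1/4·π_1 + 1/8·π_2 + 1/4·π_3
  normalize: π_0 + π_1 + π_2 + π_3 = 1
Solving the linear system gives exactly π = [24/71, 166/639, 118/639, 139/639].

π = [0.3380, 0.2598, 0.1847, 0.2175]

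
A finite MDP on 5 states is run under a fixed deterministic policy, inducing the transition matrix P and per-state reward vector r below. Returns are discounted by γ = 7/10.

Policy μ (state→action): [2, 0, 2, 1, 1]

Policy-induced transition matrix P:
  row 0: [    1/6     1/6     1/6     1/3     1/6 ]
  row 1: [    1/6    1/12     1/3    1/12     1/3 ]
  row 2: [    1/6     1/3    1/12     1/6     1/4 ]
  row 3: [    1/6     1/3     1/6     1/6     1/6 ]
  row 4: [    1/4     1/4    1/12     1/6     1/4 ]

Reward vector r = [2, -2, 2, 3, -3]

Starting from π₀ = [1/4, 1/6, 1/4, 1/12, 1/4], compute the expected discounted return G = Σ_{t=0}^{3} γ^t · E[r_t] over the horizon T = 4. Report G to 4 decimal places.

t=0: π = [0.2500, 0.1667, 0.2500, 0.0833, 0.2500], E[r] = 0.1667, γ^t·E[r] = 0.166667, running G = 0.166667
t=1: π = [0.1875, 0.2292, 0.1528, 0.1944, 0.2361], E[r] = 0.0972, γ^t·E[r] = 0.068056, running G = 0.234722
t=2: π = [0.1863, 0.2251, 0.1725, 0.1788, 0.2373], E[r] = 0.0920, γ^t·E[r] = 0.045087, running G = 0.279809
t=3: π = [0.1864, 0.2262, 0.1700, 0.1790, 0.2383], E[r] = 0.0824, γ^t·E[r] = 0.028269, running G = 0.308078

G = 0.3081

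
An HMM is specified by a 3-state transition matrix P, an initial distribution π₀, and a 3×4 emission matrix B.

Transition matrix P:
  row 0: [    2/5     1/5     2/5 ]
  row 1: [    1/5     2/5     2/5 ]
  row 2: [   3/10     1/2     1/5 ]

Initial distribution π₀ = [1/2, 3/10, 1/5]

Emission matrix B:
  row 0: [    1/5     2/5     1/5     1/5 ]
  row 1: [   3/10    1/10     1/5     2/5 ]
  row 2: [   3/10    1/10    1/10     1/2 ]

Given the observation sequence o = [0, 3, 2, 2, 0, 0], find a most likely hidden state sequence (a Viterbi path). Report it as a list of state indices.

t=0: δ = [1.000e-01, 9.000e-02, 6.000e-02]  (obs o_0=0)
t=1: δ = [8.000e-03, 1.440e-02, 2.000e-02]  ψ = [0, 1, 0]  (obs o_1=3)
t=2: δ = [1.200e-03, 2.000e-03, 5.760e-04]  ψ = [2, 2, 1]  (obs o_2=2)
t=3: δ = [9.600e-05, 1.600e-04, 8.000e-05]  ψ = [0, 1, 1]  (obs o_3=2)
t=4: δ = [7.680e-06, 1.920e-05, 1.920e-05]  ψ = [0, 1, 1]  (obs o_4=0)
t=5: δ = [1.152e-06, 2.880e-06, 2.304e-06]  ψ = [2, 2, 1]  (obs o_5=0)
backtrack: best end state = 1; path = [0, 2, 1, 1, 2, 1]

path = [0, 2, 1, 1, 2, 1]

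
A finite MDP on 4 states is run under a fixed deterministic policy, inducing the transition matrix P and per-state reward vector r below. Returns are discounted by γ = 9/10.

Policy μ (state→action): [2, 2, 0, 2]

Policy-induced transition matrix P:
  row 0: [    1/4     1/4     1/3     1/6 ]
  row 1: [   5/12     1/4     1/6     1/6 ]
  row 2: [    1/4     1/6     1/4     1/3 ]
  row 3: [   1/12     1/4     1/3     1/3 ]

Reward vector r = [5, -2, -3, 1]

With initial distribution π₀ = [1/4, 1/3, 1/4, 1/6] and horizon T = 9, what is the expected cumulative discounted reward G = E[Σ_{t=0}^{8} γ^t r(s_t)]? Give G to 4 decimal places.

G = 1.2491

t=0: π = [0.2500, 0.3333, 0.2500, 0.1667], E[r] = 0.0000, γ^t·E[r] = 0.000000, running G = 0.000000
t=1: π = [0.2778, 0.2292, 0.2569, 0.2361], E[r] = 0.3958, γ^t·E[r] = 0.356250, running G = 0.356250
t=2: π = [0.2488, 0.2286, 0.2737, 0.2488], E[r] = 0.2147, γ^t·E[r] = 0.173906, running G = 0.530156
t=3: π = [0.2466, 0.2272, 0.2724, 0.2538], E[r] = 0.2152, γ^t·E[r] = 0.156902, running G = 0.687059
t=4: π = [0.2456, 0.2273, 0.2728, 0.2544], E[r] = 0.2093, γ^t·E[r] = 0.137339, running G = 0.824397
t=5: π = [0.2455, 0.2273, 0.2727, 0.2545], E[r] = 0.2093, γ^t·E[r] = 0.123571, running G = 0.947968
t=6: π = [0.2455, 0.2273, 0.2727, 0.2545], E[r] = 0.2091, γ^t·E[r] = 0.111123, running G = 1.059091
t=7: π = [0.2455, 0.2273, 0.2727, 0.2545], E[r] = 0.2091, γ^t·E[r] = 0.100010, running G = 1.159101
t=8: π = [0.2455, 0.2273, 0.2727, 0.2545], E[r] = 0.2091, γ^t·E[r] = 0.090007, running G = 1.249108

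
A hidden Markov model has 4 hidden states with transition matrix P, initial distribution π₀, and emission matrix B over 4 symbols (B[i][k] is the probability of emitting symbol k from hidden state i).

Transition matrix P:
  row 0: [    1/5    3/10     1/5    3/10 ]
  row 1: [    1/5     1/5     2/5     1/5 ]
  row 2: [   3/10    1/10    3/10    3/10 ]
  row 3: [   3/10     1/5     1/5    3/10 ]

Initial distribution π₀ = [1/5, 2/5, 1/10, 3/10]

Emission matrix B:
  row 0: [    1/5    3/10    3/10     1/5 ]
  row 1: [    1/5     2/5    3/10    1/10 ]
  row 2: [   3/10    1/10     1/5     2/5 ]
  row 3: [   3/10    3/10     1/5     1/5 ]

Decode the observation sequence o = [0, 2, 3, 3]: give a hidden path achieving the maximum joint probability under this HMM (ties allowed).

path = [3, 1, 2, 2]

t=0: δ = [4.000e-02, 8.000e-02, 3.000e-02, 9.000e-02]  (obs o_0=0)
t=1: δ = [8.100e-03, 5.400e-03, 6.400e-03, 5.400e-03]  ψ = [3, 3, 1, 3]  (obs o_1=2)
t=2: δ = [3.840e-04, 2.430e-04, 8.640e-04, 4.860e-04]  ψ = [2, 0, 1, 0]  (obs o_2=3)
t=3: δ = [5.184e-05, 1.152e-05, 1.037e-04, 5.184e-05]  ψ = [2, 0, 2, 2]  (obs o_3=3)
backtrack: best end state = 2; path = [3, 1, 2, 2]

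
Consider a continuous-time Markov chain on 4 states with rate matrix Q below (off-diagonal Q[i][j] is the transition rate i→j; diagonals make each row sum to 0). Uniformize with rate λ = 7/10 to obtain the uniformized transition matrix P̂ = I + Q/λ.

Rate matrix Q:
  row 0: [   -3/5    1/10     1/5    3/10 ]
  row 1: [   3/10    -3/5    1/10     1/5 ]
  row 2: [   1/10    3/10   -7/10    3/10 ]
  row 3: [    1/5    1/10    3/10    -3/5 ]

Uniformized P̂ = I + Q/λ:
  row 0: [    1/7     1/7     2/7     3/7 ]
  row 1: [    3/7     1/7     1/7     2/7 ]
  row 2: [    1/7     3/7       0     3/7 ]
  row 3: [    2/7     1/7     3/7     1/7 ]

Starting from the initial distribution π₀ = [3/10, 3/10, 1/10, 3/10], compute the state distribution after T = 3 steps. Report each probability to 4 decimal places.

t=0: π = [0.3000, 0.3000, 0.1000, 0.3000]
t=1: π = [0.2714, 0.1714, 0.2571, 0.3000]
t=2: π = [0.2347, 0.2163, 0.2306, 0.3184]
t=3: π = [0.2501, 0.2087, 0.2344, 0.3067]

π = [0.2501, 0.2087, 0.2344, 0.3067]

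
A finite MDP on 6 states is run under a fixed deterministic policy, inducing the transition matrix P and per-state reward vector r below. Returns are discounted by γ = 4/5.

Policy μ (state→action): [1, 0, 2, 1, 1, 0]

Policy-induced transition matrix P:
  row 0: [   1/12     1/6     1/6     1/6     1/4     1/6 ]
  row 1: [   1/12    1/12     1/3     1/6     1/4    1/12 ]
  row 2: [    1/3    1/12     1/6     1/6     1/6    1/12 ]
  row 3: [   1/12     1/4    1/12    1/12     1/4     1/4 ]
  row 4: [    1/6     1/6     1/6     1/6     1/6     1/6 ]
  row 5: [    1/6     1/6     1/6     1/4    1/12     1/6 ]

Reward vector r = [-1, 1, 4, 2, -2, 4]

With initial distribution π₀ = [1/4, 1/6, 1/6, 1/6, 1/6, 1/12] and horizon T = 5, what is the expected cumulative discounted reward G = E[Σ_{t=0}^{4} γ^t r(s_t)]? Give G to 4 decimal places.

t=0: π = [0.2500, 0.1667, 0.1667, 0.1667, 0.1667, 0.0833], E[r] = 0.9167, γ^t·E[r] = 0.916667, running G = 0.916667
t=1: π = [0.1458, 0.1528, 0.1806, 0.1597, 0.2083, 0.1528], E[r] = 1.2431, γ^t·E[r] = 0.994444, running G = 1.911111
t=2: π = [0.1586, 0.1522, 0.1788, 0.1661, 0.1921, 0.1522], E[r] = 1.2656, γ^t·E[r] = 0.810000, running G = 2.721111
t=3: π = [0.1567, 0.1529, 0.1782, 0.1655, 0.1937, 0.1529], E[r] = 1.2642, γ^t·E[r] = 0.647284, running G = 3.368395
t=4: π = [0.1568, 0.1529, 0.1784, 0.1656, 0.1935, 0.1529], E[r] = 1.2652, γ^t·E[r] = 0.518227, running G = 3.886622

G = 3.8866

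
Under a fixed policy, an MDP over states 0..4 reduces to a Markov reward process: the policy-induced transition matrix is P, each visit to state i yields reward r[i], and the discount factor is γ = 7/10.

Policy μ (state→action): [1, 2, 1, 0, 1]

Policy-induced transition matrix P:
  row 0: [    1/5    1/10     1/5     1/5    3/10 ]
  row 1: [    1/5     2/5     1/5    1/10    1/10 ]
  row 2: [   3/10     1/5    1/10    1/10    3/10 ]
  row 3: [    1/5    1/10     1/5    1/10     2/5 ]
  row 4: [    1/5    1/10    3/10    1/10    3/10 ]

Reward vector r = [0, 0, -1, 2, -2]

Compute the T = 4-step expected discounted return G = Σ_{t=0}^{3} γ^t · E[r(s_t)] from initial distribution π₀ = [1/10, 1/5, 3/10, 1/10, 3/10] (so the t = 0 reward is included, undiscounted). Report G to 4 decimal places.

G = -1.4896

t=0: π = [0.1000, 0.2000, 0.3000, 0.1000, 0.3000], E[r] = -0.7000, γ^t·E[r] = -0.700000, running G = -0.700000
t=1: π = [0.2300, 0.1900, 0.2000, 0.1100, 0.2700], E[r] = -0.5200, γ^t·E[r] = -0.364000, running G = -1.064000
t=2: π = [0.2200, 0.1770, 0.2070, 0.1230, 0.2730], E[r] = -0.5070, γ^t·E[r] = -0.248430, running G = -1.312430
t=3: π = [0.2207, 0.1738, 0.2066, 0.1220, 0.2769], E[r] = -0.5164, γ^t·E[r] = -0.177125, running G = -1.489555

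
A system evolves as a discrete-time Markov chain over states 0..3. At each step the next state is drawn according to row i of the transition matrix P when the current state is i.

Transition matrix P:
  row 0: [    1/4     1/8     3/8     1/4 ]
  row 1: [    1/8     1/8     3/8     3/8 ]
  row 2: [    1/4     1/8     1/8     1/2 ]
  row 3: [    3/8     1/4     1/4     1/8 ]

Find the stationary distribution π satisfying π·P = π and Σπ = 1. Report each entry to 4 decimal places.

π = [0.2672, 0.1625, 0.2700, 0.3003]

Balance equations π_j = Σ_i π_i·P[i][j]:
  π_0 = 1/4·π_0 + 1/8·π_1 + 1/4·π_2 + 3/8·π_3
  π_1 = 1/8·π_0 + 1/8·π_1 + 1/8·π_2 + 1/4·π_3
  π_2 = 3/8·π_0 + 3/8·π_1 + 1/8·π_2 + 1/4·π_3
  normalize: π_0 + π_1 + π_2 + π_3 = 1
Solving the linear system gives exactly π = [97/363, 59/363, 98/363, 109/363].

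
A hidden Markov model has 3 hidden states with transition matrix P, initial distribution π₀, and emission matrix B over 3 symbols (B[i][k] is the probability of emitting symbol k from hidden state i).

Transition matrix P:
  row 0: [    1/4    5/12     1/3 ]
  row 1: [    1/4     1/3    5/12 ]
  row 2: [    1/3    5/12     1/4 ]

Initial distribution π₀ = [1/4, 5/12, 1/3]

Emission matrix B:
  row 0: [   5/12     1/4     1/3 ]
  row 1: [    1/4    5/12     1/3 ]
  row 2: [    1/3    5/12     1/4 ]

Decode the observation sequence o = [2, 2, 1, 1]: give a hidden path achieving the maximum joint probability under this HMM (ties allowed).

path = [1, 1, 2, 1]

t=0: δ = [8.333e-02, 1.389e-01, 8.333e-02]  (obs o_0=2)
t=1: δ = [1.157e-02, 1.543e-02, 1.447e-02]  ψ = [1, 1, 1]  (obs o_1=2)
t=2: δ = [1.206e-03, 2.512e-03, 2.679e-03]  ψ = [2, 2, 1]  (obs o_2=1)
t=3: δ = [2.233e-04, 4.651e-04, 4.361e-04]  ψ = [2, 2, 1]  (obs o_3=1)
backtrack: best end state = 1; path = [1, 1, 2, 1]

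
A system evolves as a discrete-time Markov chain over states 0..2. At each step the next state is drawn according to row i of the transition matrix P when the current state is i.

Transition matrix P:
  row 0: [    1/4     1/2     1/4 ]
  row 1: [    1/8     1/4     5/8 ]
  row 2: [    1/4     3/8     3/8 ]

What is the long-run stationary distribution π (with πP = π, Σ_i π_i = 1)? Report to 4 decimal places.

π = [0.2055, 0.3562, 0.4384]

Balance equations π_j = Σ_i π_i·P[i][j]:
  π_0 = 1/4·π_0 + 1/8·π_1 + 1/4·π_2
  π_1 = 1/2·π_0 + 1/4·π_1 + 3/8·π_2
  normalize: π_0 + π_1 + π_2 = 1
Solving the linear system gives exactly π = [15/73, 26/73, 32/73].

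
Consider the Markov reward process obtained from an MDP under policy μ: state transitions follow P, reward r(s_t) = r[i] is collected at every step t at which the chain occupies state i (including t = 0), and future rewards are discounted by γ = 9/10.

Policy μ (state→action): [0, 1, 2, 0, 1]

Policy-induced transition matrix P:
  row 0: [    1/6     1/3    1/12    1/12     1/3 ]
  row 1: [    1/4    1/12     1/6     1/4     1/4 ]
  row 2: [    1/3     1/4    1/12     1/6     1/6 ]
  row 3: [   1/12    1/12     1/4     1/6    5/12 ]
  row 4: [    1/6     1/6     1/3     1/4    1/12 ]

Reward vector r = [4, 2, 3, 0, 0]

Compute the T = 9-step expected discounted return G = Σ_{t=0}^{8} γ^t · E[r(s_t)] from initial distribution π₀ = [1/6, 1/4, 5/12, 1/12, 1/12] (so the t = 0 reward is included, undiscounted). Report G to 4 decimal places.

G = 11.3555

t=0: π = [0.1667, 0.2500, 0.4167, 0.0833, 0.0833], E[r] = 2.4167, γ^t·E[r] = 2.416667, running G = 2.416667
t=1: π = [0.2500, 0.2014, 0.1389, 0.1806, 0.2292], E[r] = 1.8194, γ^t·E[r] = 1.637500, running G = 4.054167
t=2: π = [0.1916, 0.1881, 0.1875, 0.1817, 0.2512], E[r] = 1.7049, γ^t·E[r] = 1.380938, running G = 5.435104
t=3: π = [0.1984, 0.1834, 0.1921, 0.1873, 0.2388], E[r] = 1.7368, γ^t·E[r] = 1.266152, running G = 6.701257
t=4: π = [0.1984, 0.1849, 0.1895, 0.1853, 0.2420], E[r] = 1.7317, γ^t·E[r] = 1.136173, running G = 7.837429
t=5: π = [0.1982, 0.1847, 0.1901, 0.1857, 0.2413], E[r] = 1.7325, γ^t·E[r] = 1.023051, running G = 8.860480
t=6: π = [0.1983, 0.1847, 0.1900, 0.1856, 0.2414], E[r] = 1.7324, γ^t·E[r] = 0.920677, running G = 9.781157
t=7: π = [0.1983, 0.1847, 0.1900, 0.1857, 0.2414], E[r] = 1.7324, γ^t·E[r] = 0.828615, running G = 10.609772
t=8: π = [0.1983, 0.1847, 0.1900, 0.1857, 0.2414], E[r] = 1.7324, γ^t·E[r] = 0.745754, running G = 11.355526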